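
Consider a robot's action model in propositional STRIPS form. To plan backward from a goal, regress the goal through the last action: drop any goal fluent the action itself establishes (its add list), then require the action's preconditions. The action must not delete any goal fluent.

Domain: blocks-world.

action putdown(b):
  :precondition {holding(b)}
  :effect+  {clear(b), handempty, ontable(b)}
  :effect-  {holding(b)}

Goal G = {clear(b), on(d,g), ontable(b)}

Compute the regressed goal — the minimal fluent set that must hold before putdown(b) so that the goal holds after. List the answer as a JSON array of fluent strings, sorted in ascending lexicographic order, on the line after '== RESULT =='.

Regress:
  G ∩ del = {}  (empty — regression defined)
  G \ add = {clear(b), on(d,g), ontable(b)} \ {clear(b), handempty, ontable(b)} = {on(d,g)}
  ∪ pre   = {on(d,g)} ∪ {holding(b)}
          = {holding(b), on(d,g)}

== RESULT ==
["holding(b)", "on(d,g)"]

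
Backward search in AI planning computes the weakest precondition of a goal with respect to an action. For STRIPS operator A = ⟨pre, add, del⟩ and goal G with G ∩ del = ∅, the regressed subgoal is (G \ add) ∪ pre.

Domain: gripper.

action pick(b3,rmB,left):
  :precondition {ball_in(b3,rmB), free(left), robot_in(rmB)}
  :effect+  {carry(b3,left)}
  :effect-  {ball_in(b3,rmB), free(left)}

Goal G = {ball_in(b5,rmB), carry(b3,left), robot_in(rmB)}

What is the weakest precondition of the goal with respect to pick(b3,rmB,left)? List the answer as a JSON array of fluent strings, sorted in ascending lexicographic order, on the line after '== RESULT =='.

Regress:
  G ∩ del = {}  (empty — regression defined)
  G \ add = {ball_in(b5,rmB), carry(b3,left), robot_in(rmB)} \ {carry(b3,left)} = {ball_in(b5,rmB), robot_in(rmB)}
  ∪ pre   = {ball_in(b5,rmB), robot_in(rmB)} ∪ {ball_in(b3,rmB), free(left), robot_in(rmB)}
          = {ball_in(b3,rmB), ball_in(b5,rmB), free(left), robot_in(rmB)}

== RESULT ==
["ball_in(b3,rmB)", "ball_in(b5,rmB)", "free(left)", "robot_in(rmB)"]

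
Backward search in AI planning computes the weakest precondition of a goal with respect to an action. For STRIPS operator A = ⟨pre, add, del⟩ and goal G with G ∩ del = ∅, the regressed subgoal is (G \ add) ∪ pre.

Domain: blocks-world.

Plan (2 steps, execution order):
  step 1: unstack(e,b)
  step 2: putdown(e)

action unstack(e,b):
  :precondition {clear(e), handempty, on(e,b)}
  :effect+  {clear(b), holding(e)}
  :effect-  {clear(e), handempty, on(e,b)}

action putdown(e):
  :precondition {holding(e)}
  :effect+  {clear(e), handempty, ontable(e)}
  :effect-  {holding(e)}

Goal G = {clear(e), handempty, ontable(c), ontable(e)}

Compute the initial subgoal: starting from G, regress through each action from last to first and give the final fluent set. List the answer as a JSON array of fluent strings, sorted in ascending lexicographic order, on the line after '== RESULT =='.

Regress step by step:
  through step 2 (putdown(e)): drop {clear(e), handempty, ontable(e)}, keep {ontable(c)}, require {holding(e)}
    → {holding(e), ontable(c)}
  through step 1 (unstack(e,b)): drop {holding(e)}, keep {ontable(c)}, require {clear(e), handempty, on(e,b)}
    → {clear(e), handempty, on(e,b), ontable(c)}

== RESULT ==
["clear(e)", "handempty", "on(e,b)", "ontable(c)"]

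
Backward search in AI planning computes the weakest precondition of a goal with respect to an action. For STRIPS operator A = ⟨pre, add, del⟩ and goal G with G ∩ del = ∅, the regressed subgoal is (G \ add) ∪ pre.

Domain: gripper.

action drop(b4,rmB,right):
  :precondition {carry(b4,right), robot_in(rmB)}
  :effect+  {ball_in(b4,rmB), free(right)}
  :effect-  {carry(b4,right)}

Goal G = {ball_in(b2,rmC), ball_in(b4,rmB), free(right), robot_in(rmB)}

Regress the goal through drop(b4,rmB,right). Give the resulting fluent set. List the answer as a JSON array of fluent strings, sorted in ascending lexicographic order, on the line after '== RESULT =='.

Compute (G \ add) ∪ pre:
  G ∩ del = {}  (empty — regression defined)
  G \ add = {ball_in(b2,rmC), ball_in(b4,rmB), free(right), robot_in(rmB)} \ {ball_in(b4,rmB), free(right)} = {ball_in(b2,rmC), robot_in(rmB)}
  ∪ pre   = {ball_in(b2,rmC), robot_in(rmB)} ∪ {carry(b4,right), robot_in(rmB)}
          = {ball_in(b2,rmC), carry(b4,right), robot_in(rmB)}

== RESULT ==
["ball_in(b2,rmC)", "carry(b4,right)", "robot_in(rmB)"]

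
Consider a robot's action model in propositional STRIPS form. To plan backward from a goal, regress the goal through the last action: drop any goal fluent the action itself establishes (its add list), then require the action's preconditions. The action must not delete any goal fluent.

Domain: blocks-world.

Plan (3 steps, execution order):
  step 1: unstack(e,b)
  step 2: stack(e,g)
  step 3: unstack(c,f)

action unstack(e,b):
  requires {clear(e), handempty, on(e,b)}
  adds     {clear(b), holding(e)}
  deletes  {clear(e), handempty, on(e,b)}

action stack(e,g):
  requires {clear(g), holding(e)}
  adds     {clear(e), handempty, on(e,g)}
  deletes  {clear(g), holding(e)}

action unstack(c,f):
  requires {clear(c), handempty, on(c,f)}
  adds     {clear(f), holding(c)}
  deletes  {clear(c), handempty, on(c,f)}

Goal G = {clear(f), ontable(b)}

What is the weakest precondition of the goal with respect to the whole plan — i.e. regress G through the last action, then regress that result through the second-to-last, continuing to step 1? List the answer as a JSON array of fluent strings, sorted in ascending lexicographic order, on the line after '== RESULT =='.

Work backward from the goal:
  through step 3 (unstack(c,f)): drop {clear(f)}, keep {ontable(b)}, require {clear(c), handempty, on(c,f)}
    → {clear(c), handempty, on(c,f), ontable(b)}
  through step 2 (stack(e,g)): drop {handempty}, keep {clear(c), on(c,f), ontable(b)}, require {clear(g), holding(e)}
    → {clear(c), clear(g), holding(e), on(c,f), ontable(b)}
  through step 1 (unstack(e,b)): drop {holding(e)}, keep {clear(c), clear(g), on(c,f), ontable(b)}, require {clear(e), handempty, on(e,b)}
    → {clear(c), clear(e), clear(g), handempty, on(c,f), on(e,b), ontable(b)}

== RESULT ==
["clear(c)", "clear(e)", "clear(g)", "handempty", "on(c,f)", "on(e,b)", "ontable(b)"]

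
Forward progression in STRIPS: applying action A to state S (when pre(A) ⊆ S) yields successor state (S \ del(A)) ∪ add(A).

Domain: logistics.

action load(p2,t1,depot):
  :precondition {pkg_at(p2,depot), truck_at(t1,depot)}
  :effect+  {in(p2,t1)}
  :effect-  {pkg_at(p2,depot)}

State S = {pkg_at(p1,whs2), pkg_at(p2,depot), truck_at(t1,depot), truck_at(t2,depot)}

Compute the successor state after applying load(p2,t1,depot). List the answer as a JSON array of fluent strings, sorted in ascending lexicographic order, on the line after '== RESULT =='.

Progress:
  pre ⊆ S: {pkg_at(p2,depot), truck_at(t1,depot)} ⊆ S  — applicable
  S \ del = {pkg_at(p1,whs2), truck_at(t1,depot), truck_at(t2,depot)}
  ∪ add   = {in(p2,t1), pkg_at(p1,whs2), truck_at(t1,depot), truck_at(t2,depot)}

== RESULT ==
["in(p2,t1)", "pkg_at(p1,whs2)", "truck_at(t1,depot)", "truck_at(t2,depot)"]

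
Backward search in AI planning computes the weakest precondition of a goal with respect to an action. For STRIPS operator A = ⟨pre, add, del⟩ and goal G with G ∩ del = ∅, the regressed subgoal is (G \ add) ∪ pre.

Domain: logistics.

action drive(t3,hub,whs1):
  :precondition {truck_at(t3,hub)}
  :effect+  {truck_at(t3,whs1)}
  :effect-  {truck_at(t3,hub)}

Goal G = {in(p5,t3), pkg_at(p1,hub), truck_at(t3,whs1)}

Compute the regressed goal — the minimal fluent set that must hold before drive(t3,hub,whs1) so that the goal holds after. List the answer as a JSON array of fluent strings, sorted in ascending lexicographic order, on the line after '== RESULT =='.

Regress:
  G ∩ del = {}  (empty — regression defined)
  G \ add = {in(p5,t3), pkg_at(p1,hub), truck_at(t3,whs1)} \ {truck_at(t3,whs1)} = {in(p5,t3), pkg_at(p1,hub)}
  ∪ pre   = {in(p5,t3), pkg_at(p1,hub)} ∪ {truck_at(t3,hub)}
          = {in(p5,t3), pkg_at(p1,hub), truck_at(t3,hub)}

== RESULT ==
["in(p5,t3)", "pkg_at(p1,hub)", "truck_at(t3,hub)"]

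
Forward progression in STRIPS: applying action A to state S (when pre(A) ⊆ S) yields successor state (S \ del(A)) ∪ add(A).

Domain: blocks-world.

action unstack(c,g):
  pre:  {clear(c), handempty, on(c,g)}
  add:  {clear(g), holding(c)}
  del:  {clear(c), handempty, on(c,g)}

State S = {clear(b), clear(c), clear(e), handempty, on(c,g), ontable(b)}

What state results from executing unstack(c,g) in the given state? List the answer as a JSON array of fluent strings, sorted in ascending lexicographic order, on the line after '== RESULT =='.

Progress:
  pre ⊆ S: {clear(c), handempty, on(c,g)} ⊆ S  — applicable
  S \ del = {clear(b), clear(e), ontable(b)}
  ∪ add   = {clear(b), clear(e), clear(g), holding(c), ontable(b)}

== RESULT ==
["clear(b)", "clear(e)", "clear(g)", "holding(c)", "ontable(b)"]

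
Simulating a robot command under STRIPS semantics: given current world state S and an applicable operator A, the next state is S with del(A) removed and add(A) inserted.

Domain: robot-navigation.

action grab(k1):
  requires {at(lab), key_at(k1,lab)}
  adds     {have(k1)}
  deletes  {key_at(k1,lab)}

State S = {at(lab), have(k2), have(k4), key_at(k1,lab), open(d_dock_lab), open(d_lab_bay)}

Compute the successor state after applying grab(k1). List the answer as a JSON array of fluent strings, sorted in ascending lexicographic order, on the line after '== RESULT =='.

Compute (S \ del) ∪ add:
  pre ⊆ S: {at(lab), key_at(k1,lab)} ⊆ S  — applicable
  S \ del = {at(lab), have(k2), have(k4), open(d_dock_lab), open(d_lab_bay)}
  ∪ add   = {at(lab), have(k1), have(k2), have(k4), open(d_dock_lab), open(d_lab_bay)}

== RESULT ==
["at(lab)", "have(k1)", "have(k2)", "have(k4)", "open(d_dock_lab)", "open(d_lab_bay)"]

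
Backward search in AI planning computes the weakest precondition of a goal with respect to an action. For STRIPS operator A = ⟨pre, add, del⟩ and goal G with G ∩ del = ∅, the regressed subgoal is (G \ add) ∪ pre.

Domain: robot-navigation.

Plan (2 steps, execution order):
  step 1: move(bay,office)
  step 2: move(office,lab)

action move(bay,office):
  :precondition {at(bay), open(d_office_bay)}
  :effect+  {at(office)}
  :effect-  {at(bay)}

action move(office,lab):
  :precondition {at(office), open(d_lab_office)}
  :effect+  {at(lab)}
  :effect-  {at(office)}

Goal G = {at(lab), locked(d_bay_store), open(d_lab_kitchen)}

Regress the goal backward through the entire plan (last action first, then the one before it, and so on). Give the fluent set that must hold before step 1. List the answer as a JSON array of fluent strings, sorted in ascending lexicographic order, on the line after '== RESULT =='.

Work backward from the goal:
  through step 2 (move(office,lab)): drop {at(lab)}, keep {locked(d_bay_store), open(d_lab_kitchen)}, require {at(office), open(d_lab_office)}
    → {at(office), locked(d_bay_store), open(d_lab_kitchen), open(d_lab_office)}
  through step 1 (move(bay,office)): drop {at(office)}, keep {locked(d_bay_store), open(d_lab_kitchen), open(d_lab_office)}, require {at(bay), open(d_office_bay)}
    → {at(bay), locked(d_bay_store), open(d_lab_kitchen), open(d_lab_office), open(d_office_bay)}

== RESULT ==
["at(bay)", "locked(d_bay_store)", "open(d_lab_kitchen)", "open(d_lab_office)", "open(d_office_bay)"]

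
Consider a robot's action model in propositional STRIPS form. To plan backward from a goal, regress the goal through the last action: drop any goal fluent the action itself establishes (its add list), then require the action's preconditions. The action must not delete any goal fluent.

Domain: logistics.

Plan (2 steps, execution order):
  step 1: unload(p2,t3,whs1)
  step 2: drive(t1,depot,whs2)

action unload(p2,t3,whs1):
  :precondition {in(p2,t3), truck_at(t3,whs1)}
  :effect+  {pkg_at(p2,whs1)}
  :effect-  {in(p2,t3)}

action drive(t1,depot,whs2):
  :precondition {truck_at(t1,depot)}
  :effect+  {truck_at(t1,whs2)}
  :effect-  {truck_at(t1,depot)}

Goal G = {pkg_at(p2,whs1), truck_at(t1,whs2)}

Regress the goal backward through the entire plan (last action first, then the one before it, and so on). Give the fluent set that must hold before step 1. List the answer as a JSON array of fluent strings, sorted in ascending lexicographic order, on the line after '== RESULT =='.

Regress step by step:
  through step 2 (drive(t1,depot,whs2)): drop {truck_at(t1,whs2)}, keep {pkg_at(p2,whs1)}, require {truck_at(t1,depot)}
    → {pkg_at(p2,whs1), truck_at(t1,depot)}
  through step 1 (unload(p2,t3,whs1)): drop {pkg_at(p2,whs1)}, keep {truck_at(t1,depot)}, require {in(p2,t3), truck_at(t3,whs1)}
    → {in(p2,t3), truck_at(t1,depot), truck_at(t3,whs1)}

== RESULT ==
["in(p2,t3)", "truck_at(t1,depot)", "truck_at(t3,whs1)"]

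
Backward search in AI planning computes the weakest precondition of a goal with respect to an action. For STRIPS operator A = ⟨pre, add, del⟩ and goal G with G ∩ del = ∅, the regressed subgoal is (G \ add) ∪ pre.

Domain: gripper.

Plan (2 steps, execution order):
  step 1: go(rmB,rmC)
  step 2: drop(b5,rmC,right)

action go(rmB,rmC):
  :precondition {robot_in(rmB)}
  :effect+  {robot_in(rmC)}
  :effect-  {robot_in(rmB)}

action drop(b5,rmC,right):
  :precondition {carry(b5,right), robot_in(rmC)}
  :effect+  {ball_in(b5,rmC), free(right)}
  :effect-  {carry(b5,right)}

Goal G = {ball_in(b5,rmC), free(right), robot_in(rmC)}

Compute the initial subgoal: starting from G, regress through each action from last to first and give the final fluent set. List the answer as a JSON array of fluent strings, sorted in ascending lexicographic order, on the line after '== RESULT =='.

Work backward from the goal:
  through step 2 (drop(b5,rmC,right)): drop {ball_in(b5,rmC), free(right)}, keep {robot_in(rmC)}, require {carry(b5,right), robot_in(rmC)}
    → {carry(b5,right), robot_in(rmC)}
  through step 1 (go(rmB,rmC)): drop {robot_in(rmC)}, keep {carry(b5,right)}, require {robot_in(rmB)}
    → {carry(b5,right), robot_in(rmB)}

== RESULT ==
["carry(b5,right)", "robot_in(rmB)"]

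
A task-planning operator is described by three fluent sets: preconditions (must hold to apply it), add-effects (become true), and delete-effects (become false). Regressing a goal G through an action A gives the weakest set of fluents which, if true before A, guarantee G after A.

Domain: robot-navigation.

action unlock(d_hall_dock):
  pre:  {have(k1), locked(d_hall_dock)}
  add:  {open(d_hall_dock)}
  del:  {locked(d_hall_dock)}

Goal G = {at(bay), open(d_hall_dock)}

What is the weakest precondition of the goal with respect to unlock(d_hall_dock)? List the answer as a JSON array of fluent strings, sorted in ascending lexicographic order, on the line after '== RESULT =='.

Regress:
  G ∩ del = {}  (empty — regression defined)
  G \ add = {at(bay), open(d_hall_dock)} \ {open(d_hall_dock)} = {at(bay)}
  ∪ pre   = {at(bay)} ∪ {have(k1), locked(d_hall_dock)}
          = {at(bay), have(k1), locked(d_hall_dock)}

== RESULT ==
["at(bay)", "have(k1)", "locked(d_hall_dock)"]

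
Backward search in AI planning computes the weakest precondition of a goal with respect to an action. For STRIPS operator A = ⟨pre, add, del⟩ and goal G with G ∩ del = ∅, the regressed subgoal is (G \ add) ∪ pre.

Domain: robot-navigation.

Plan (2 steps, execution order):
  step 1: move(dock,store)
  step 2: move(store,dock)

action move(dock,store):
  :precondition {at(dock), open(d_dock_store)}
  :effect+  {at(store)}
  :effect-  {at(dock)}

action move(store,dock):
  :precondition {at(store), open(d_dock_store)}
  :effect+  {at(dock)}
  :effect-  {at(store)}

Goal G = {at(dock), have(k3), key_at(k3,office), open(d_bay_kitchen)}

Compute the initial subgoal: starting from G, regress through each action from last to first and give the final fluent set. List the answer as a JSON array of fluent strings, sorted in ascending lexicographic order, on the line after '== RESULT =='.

Work backward from the goal:
  through step 2 (move(store,dock)): drop {at(dock)}, keep {have(k3), key_at(k3,office), open(d_bay_kitchen)}, require {at(store), open(d_dock_store)}
    → {at(store), have(k3), key_at(k3,office), open(d_bay_kitchen), open(d_dock_store)}
  through step 1 (move(dock,store)): drop {at(store)}, keep {have(k3), key_at(k3,office), open(d_bay_kitchen), open(d_dock_store)}, require {at(dock), open(d_dock_store)}
    → {at(dock), have(k3), key_at(k3,office), open(d_bay_kitchen), open(d_dock_store)}

== RESULT ==
["at(dock)", "have(k3)", "key_at(k3,office)", "open(d_bay_kitchen)", "open(d_dock_store)"]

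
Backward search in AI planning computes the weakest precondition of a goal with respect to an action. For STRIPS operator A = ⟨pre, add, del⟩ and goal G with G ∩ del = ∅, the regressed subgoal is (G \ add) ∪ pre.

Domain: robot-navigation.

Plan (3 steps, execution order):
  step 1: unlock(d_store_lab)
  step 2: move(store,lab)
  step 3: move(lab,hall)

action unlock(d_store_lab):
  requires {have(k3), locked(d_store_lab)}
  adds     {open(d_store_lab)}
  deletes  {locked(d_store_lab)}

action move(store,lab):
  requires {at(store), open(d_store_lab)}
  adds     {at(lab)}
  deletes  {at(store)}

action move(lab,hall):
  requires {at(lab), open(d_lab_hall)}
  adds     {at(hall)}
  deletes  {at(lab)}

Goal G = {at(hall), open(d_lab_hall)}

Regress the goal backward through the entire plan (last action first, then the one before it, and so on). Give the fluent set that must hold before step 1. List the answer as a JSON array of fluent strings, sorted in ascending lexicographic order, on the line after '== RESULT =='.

Work backward from the goal:
  through step 3 (move(lab,hall)): drop {at(hall)}, keep {open(d_lab_hall)}, require {at(lab), open(d_lab_hall)}
    → {at(lab), open(d_lab_hall)}
  through step 2 (move(store,lab)): drop {at(lab)}, keep {open(d_lab_hall)}, require {at(store), open(d_store_lab)}
    → {at(store), open(d_lab_hall), open(d_store_lab)}
  through step 1 (unlock(d_store_lab)): drop {open(d_store_lab)}, keep {at(store), open(d_lab_hall)}, require {have(k3), locked(d_store_lab)}
    → {at(store), have(k3), locked(d_store_lab), open(d_lab_hall)}

== RESULT ==
["at(store)", "have(k3)", "locked(d_store_lab)", "open(d_lab_hall)"]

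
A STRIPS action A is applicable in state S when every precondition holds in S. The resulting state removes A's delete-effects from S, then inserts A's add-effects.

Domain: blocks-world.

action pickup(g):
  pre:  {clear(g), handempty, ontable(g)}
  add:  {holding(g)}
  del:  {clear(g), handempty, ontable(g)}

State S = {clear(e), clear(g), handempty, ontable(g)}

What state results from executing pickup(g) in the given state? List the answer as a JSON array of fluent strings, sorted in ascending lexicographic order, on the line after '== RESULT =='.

Progress:
  pre ⊆ S: {clear(g), handempty, ontable(g)} ⊆ S  — applicable
  S \ del = {clear(e)}
  ∪ add   = {clear(e), holding(g)}

== RESULT ==
["clear(e)", "holding(g)"]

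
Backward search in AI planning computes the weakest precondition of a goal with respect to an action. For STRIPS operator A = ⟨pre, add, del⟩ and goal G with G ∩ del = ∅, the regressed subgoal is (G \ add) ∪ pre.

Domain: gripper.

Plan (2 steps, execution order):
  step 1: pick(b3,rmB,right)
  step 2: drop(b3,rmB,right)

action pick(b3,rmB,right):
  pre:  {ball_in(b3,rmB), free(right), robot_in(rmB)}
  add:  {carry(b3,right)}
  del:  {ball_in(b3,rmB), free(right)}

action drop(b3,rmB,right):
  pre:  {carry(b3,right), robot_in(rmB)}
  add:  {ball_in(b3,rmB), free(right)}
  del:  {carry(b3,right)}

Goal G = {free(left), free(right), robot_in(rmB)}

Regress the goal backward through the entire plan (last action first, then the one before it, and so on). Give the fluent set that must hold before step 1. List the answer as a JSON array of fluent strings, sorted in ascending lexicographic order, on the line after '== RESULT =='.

Regress step by step:
  through step 2 (drop(b3,rmB,right)): drop {free(right)}, keep {free(left), robot_in(rmB)}, require {carry(b3,right), robot_in(rmB)}
    → {carry(b3,right), free(left), robot_in(rmB)}
  through step 1 (pick(b3,rmB,right)): drop {carry(b3,right)}, keep {free(left), robot_in(rmB)}, require {ball_in(b3,rmB), free(right), robot_in(rmB)}
    → {ball_in(b3,rmB), free(left), free(right), robot_in(rmB)}

== RESULT ==
["ball_in(b3,rmB)", "free(left)", "free(right)", "robot_in(rmB)"]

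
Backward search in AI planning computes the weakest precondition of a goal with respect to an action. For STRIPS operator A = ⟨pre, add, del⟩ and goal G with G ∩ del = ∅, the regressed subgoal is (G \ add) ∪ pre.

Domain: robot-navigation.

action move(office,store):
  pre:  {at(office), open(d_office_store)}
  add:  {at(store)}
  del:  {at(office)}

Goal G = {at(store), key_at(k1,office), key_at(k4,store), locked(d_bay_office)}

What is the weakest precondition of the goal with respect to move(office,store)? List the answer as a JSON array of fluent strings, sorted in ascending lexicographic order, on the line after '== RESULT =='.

Compute (G \ add) ∪ pre:
  G ∩ del = {}  (empty — regression defined)
  G \ add = {at(store), key_at(k1,office), key_at(k4,store), locked(d_bay_office)} \ {at(store)} = {key_at(k1,office), key_at(k4,store), locked(d_bay_office)}
  ∪ pre   = {key_at(k1,office), key_at(k4,store), locked(d_bay_office)} ∪ {at(office), open(d_office_store)}
          = {at(office), key_at(k1,office), key_at(k4,store), locked(d_bay_office), open(d_office_store)}

== RESULT ==
["at(office)", "key_at(k1,office)", "key_at(k4,store)", "locked(d_bay_office)", "open(d_office_store)"]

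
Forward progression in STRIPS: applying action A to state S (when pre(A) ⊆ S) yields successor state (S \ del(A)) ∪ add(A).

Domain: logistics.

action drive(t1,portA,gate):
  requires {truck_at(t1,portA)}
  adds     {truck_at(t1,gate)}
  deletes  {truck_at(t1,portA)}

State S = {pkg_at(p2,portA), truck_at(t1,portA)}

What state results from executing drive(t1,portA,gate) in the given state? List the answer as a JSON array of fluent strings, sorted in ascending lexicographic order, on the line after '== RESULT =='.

Progress:
  pre ⊆ S: {truck_at(t1,portA)} ⊆ S  — applicable
  S \ del = {pkg_at(p2,portA)}
  ∪ add   = {pkg_at(p2,portA), truck_at(t1,gate)}

== RESULT ==
["pkg_at(p2,portA)", "truck_at(t1,gate)"]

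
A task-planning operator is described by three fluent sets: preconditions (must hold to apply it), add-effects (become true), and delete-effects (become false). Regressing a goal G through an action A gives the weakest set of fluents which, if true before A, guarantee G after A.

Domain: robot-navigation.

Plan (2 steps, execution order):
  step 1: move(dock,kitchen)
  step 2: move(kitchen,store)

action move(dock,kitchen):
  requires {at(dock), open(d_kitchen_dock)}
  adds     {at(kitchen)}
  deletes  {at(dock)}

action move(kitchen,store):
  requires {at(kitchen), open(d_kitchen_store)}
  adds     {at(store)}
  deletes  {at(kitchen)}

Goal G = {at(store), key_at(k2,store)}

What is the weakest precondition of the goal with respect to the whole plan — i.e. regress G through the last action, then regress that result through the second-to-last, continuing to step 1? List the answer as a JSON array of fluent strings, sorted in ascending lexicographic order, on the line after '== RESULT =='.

Work backward from the goal:
  through step 2 (move(kitchen,store)): drop {at(store)}, keep {key_at(k2,store)}, require {at(kitchen), open(d_kitchen_store)}
    → {at(kitchen), key_at(k2,store), open(d_kitchen_store)}
  through step 1 (move(dock,kitchen)): drop {at(kitchen)}, keep {key_at(k2,store), open(d_kitchen_store)}, require {at(dock), open(d_kitchen_dock)}
    → {at(dock), key_at(k2,store), open(d_kitchen_dock), open(d_kitchen_store)}

== RESULT ==
["at(dock)", "key_at(k2,store)", "open(d_kitchen_dock)", "open(d_kitchen_store)"]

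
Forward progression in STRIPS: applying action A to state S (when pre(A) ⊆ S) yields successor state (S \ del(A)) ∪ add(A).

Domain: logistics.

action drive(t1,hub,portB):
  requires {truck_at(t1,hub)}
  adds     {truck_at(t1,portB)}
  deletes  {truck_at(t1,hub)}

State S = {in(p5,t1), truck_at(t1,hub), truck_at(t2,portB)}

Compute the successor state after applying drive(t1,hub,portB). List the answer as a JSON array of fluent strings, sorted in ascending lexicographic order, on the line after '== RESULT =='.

Compute (S \ del) ∪ add:
  pre ⊆ S: {truck_at(t1,hub)} ⊆ S  — applicable
  S \ del = {in(p5,t1), truck_at(t2,portB)}
  ∪ add   = {in(p5,t1), truck_at(t1,portB), truck_at(t2,portB)}

== RESULT ==
["in(p5,t1)", "truck_at(t1,portB)", "truck_at(t2,portB)"]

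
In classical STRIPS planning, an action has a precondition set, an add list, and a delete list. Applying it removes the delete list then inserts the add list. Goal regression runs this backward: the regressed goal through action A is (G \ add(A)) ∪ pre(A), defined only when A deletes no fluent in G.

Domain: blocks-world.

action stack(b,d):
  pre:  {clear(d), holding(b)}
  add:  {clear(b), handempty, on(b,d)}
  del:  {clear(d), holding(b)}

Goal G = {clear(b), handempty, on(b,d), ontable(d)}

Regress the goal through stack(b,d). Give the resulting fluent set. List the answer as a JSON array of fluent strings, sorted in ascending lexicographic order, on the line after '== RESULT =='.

Regress:
  G ∩ del = {}  (empty — regression defined)
  G \ add = {clear(b), handempty, on(b,d), ontable(d)} \ {clear(b), handempty, on(b,d)} = {ontable(d)}
  ∪ pre   = {ontable(d)} ∪ {clear(d), holding(b)}
          = {clear(d), holding(b), ontable(d)}

== RESULT ==
["clear(d)", "holding(b)", "ontable(d)"]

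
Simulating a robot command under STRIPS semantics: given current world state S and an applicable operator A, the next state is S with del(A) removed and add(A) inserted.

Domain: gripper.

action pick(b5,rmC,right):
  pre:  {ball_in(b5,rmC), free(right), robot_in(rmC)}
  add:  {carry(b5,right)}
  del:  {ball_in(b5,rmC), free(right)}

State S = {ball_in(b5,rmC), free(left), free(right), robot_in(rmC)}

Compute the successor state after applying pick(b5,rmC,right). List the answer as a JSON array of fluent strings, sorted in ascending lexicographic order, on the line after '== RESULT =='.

Compute (S \ del) ∪ add:
  pre ⊆ S: {ball_in(b5,rmC), free(right), robot_in(rmC)} ⊆ S  — applicable
  S \ del = {free(left), robot_in(rmC)}
  ∪ add   = {carry(b5,right), free(left), robot_in(rmC)}

== RESULT ==
["carry(b5,right)", "free(left)", "robot_in(rmC)"]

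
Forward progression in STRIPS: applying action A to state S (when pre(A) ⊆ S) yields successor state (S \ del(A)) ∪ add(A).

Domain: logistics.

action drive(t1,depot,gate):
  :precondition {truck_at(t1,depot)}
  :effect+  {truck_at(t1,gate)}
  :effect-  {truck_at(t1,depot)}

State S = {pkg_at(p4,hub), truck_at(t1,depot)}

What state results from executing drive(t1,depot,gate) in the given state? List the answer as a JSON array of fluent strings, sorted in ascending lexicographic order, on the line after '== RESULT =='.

Progress:
  pre ⊆ S: {truck_at(t1,depot)} ⊆ S  — applicable
  S \ del = {pkg_at(p4,hub)}
  ∪ add   = {pkg_at(p4,hub), truck_at(t1,gate)}

== RESULT ==
["pkg_at(p4,hub)", "truck_at(t1,gate)"]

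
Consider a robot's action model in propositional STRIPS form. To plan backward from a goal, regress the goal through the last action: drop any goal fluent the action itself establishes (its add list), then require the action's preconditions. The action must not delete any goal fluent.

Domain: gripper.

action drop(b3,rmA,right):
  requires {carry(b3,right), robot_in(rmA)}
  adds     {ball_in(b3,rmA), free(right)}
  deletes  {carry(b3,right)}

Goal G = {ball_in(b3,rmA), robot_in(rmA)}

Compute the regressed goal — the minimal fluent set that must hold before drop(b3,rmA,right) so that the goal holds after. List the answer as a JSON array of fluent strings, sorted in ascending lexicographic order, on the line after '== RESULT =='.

Regress:
  G ∩ del = {}  (empty — regression defined)
  G \ add = {ball_in(b3,rmA), robot_in(rmA)} \ {ball_in(b3,rmA), free(right)} = {robot_in(rmA)}
  ∪ pre   = {robot_in(rmA)} ∪ {carry(b3,right), robot_in(rmA)}
          = {carry(b3,right), robot_in(rmA)}

== RESULT ==
["carry(b3,right)", "robot_in(rmA)"]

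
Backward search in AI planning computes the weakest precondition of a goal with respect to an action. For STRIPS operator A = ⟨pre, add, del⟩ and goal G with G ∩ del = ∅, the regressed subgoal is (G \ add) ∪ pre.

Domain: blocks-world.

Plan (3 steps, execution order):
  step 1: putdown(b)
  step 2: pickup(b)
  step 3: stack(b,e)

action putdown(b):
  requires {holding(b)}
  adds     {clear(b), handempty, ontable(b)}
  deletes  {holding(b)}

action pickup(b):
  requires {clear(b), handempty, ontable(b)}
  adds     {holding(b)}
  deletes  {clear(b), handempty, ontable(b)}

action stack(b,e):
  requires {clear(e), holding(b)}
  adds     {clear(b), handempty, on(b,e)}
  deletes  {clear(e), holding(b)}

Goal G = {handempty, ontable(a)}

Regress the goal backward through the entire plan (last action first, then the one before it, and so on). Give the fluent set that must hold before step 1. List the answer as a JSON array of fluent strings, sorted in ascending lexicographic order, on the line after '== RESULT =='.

Work backward from the goal:
  through step 3 (stack(b,e)): drop {handempty}, keep {ontable(a)}, require {clear(e), holding(b)}
    → {clear(e), holding(b), ontable(a)}
  through step 2 (pickup(b)): drop {holding(b)}, keep {clear(e), ontable(a)}, require {clear(b), handempty, ontable(b)}
    → {clear(b), clear(e), handempty, ontable(a), ontable(b)}
  through step 1 (putdown(b)): drop {clear(b), handempty, ontable(b)}, keep {clear(e), ontable(a)}, require {holding(b)}
    → {clear(e), holding(b), ontable(a)}

== RESULT ==
["clear(e)", "holding(b)", "ontable(a)"]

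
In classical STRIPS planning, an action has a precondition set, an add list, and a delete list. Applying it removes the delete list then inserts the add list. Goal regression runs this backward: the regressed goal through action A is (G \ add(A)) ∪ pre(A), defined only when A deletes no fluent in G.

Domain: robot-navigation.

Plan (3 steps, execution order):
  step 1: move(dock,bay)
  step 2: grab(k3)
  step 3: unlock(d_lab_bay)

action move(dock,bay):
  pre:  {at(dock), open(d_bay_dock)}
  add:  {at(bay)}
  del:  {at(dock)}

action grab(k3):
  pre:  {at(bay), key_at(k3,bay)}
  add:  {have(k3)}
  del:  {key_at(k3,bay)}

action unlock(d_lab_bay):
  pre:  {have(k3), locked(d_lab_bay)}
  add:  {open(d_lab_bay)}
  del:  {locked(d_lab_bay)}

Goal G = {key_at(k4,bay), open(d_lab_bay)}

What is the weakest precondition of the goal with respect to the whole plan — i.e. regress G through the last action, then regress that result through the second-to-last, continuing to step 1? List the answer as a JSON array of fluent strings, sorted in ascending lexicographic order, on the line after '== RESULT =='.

Work backward from the goal:
  through step 3 (unlock(d_lab_bay)): drop {open(d_lab_bay)}, keep {key_at(k4,bay)}, require {have(k3), locked(d_lab_bay)}
    → {have(k3), key_at(k4,bay), locked(d_lab_bay)}
  through step 2 (grab(k3)): drop {have(k3)}, keep {key_at(k4,bay), locked(d_lab_bay)}, require {at(bay), key_at(k3,bay)}
    → {at(bay), key_at(k3,bay), key_at(k4,bay), locked(d_lab_bay)}
  through step 1 (move(dock,bay)): drop {at(bay)}, keep {key_at(k3,bay), key_at(k4,bay), locked(d_lab_bay)}, require {at(dock), open(d_bay_dock)}
    → {at(dock), key_at(k3,bay), key_at(k4,bay), locked(d_lab_bay), open(d_bay_dock)}

== RESULT ==
["at(dock)", "key_at(k3,bay)", "key_at(k4,bay)", "locked(d_lab_bay)", "open(d_bay_dock)"]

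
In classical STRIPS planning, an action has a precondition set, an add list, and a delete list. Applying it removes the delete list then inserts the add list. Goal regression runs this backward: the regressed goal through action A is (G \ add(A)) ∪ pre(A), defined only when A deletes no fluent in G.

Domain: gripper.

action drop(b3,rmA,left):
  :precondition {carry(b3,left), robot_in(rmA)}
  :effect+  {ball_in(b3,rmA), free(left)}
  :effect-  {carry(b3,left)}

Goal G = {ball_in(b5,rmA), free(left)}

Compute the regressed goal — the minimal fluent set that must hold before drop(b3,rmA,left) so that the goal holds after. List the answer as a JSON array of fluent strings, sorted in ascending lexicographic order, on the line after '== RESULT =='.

Compute (G \ add) ∪ pre:
  G ∩ del = {}  (empty — regression defined)
  G \ add = {ball_in(b5,rmA), free(left)} \ {ball_in(b3,rmA), free(left)} = {ball_in(b5,rmA)}
  ∪ pre   = {ball_in(b5,rmA)} ∪ {carry(b3,left), robot_in(rmA)}
          = {ball_in(b5,rmA), carry(b3,left), robot_in(rmA)}

== RESULT ==
["ball_in(b5,rmA)", "carry(b3,left)", "robot_in(rmA)"]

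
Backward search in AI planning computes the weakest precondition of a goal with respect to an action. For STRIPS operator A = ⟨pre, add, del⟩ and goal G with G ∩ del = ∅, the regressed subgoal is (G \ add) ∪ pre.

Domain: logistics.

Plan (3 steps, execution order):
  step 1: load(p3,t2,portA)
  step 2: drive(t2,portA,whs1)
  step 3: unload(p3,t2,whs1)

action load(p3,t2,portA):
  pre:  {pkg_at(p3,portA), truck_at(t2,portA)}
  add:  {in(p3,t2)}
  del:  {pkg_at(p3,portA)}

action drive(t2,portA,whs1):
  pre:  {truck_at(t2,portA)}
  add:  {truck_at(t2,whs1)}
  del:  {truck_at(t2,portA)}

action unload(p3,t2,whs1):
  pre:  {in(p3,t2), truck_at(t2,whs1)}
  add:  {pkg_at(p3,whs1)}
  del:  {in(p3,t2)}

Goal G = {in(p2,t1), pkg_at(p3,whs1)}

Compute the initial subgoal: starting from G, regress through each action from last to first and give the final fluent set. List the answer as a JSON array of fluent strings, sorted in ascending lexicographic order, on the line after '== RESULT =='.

Regress step by step:
  through step 3 (unload(p3,t2,whs1)): drop {pkg_at(p3,whs1)}, keep {in(p2,t1)}, require {in(p3,t2), truck_at(t2,whs1)}
    → {in(p2,t1), in(p3,t2), truck_at(t2,whs1)}
  through step 2 (drive(t2,portA,whs1)): drop {truck_at(t2,whs1)}, keep {in(p2,t1), in(p3,t2)}, require {truck_at(t2,portA)}
    → {in(p2,t1), in(p3,t2), truck_at(t2,portA)}
  through step 1 (load(p3,t2,portA)): drop {in(p3,t2)}, keep {in(p2,t1), truck_at(t2,portA)}, require {pkg_at(p3,portA), truck_at(t2,portA)}
    → {in(p2,t1), pkg_at(p3,portA), truck_at(t2,portA)}

== RESULT ==
["in(p2,t1)", "pkg_at(p3,portA)", "truck_at(t2,portA)"]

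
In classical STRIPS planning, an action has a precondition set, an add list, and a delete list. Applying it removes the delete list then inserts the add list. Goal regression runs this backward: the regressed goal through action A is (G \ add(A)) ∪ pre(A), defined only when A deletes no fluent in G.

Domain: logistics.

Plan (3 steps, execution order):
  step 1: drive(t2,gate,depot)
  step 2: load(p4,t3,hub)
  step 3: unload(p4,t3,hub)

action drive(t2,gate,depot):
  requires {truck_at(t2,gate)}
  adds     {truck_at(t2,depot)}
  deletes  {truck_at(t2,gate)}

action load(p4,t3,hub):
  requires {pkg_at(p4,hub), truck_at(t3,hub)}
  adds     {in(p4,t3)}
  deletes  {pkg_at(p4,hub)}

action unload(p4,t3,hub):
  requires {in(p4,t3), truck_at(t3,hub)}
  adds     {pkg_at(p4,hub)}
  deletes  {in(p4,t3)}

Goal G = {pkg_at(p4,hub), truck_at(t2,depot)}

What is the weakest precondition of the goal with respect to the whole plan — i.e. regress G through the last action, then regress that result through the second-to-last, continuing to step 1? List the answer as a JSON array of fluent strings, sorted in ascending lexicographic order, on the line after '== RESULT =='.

Work backward from the goal:
  through step 3 (unload(p4,t3,hub)): drop {pkg_at(p4,hub)}, keep {truck_at(t2,depot)}, require {in(p4,t3), truck_at(t3,hub)}
    → {in(p4,t3), truck_at(t2,depot), truck_at(t3,hub)}
  through step 2 (load(p4,t3,hub)): drop {in(p4,t3)}, keep {truck_at(t2,depot), truck_at(t3,hub)}, require {pkg_at(p4,hub), truck_at(t3,hub)}
    → {pkg_at(p4,hub), truck_at(t2,depot), truck_at(t3,hub)}
  through step 1 (drive(t2,gate,depot)): drop {truck_at(t2,depot)}, keep {pkg_at(p4,hub), truck_at(t3,hub)}, require {truck_at(t2,gate)}
    → {pkg_at(p4,hub), truck_at(t2,gate), truck_at(t3,hub)}

== RESULT ==
["pkg_at(p4,hub)", "truck_at(t2,gate)", "truck_at(t3,hub)"]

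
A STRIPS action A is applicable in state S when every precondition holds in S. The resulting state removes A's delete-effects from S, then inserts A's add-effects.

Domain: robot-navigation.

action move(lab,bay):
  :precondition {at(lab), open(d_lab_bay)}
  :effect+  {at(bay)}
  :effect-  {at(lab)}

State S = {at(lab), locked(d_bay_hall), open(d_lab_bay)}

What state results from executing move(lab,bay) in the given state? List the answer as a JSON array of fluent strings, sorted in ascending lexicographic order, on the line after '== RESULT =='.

Compute (S \ del) ∪ add:
  pre ⊆ S: {at(lab), open(d_lab_bay)} ⊆ S  — applicable
  S \ del = {locked(d_bay_hall), open(d_lab_bay)}
  ∪ add   = {at(bay), locked(d_bay_hall), open(d_lab_bay)}

== RESULT ==
["at(bay)", "locked(d_bay_hall)", "open(d_lab_bay)"]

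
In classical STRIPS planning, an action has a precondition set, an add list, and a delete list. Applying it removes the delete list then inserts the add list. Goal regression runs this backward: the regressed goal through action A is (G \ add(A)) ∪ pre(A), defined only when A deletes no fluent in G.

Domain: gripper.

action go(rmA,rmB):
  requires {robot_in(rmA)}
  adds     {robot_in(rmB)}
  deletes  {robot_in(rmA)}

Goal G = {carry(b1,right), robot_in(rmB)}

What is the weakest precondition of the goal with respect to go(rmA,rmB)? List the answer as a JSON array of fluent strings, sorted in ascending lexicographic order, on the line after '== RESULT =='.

Compute (G \ add) ∪ pre:
  G ∩ del = {}  (empty — regression defined)
  G \ add = {carry(b1,right), robot_in(rmB)} \ {robot_in(rmB)} = {carry(b1,right)}
  ∪ pre   = {carry(b1,right)} ∪ {robot_in(rmA)}
          = {carry(b1,right), robot_in(rmA)}

== RESULT ==
["carry(b1,right)", "robot_in(rmA)"]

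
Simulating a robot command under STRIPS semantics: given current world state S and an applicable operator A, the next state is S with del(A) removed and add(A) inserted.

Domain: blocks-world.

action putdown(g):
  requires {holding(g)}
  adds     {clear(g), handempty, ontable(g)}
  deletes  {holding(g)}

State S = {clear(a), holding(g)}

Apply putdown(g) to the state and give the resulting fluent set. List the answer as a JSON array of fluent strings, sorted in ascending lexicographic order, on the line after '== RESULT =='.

Progress:
  pre ⊆ S: {holding(g)} ⊆ S  — applicable
  S \ del = {clear(a)}
  ∪ add   = {clear(a), clear(g), handempty, ontable(g)}

== RESULT ==
["clear(a)", "clear(g)", "handempty", "ontable(g)"]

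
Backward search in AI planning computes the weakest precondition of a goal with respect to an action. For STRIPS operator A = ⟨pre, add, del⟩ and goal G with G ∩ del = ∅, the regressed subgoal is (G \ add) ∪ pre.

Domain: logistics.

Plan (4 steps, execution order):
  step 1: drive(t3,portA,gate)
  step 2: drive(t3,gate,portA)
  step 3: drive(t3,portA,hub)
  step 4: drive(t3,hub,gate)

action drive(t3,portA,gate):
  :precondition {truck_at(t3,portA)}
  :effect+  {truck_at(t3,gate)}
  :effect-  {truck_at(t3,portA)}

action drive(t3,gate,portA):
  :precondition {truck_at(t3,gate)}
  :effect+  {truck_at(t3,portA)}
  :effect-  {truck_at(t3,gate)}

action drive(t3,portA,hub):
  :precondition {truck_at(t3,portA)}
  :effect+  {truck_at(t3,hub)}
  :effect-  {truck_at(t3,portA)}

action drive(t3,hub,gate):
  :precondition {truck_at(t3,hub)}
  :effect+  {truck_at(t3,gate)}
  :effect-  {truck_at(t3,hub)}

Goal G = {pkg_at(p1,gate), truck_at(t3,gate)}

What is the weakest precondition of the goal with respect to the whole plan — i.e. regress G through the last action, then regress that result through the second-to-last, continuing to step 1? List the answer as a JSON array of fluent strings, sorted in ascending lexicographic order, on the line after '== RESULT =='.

Regress step by step:
  through step 4 (drive(t3,hub,gate)): drop {truck_at(t3,gate)}, keep {pkg_at(p1,gate)}, require {truck_at(t3,hub)}
    → {pkg_at(p1,gate), truck_at(t3,hub)}
  through step 3 (drive(t3,portA,hub)): drop {truck_at(t3,hub)}, keep {pkg_at(p1,gate)}, require {truck_at(t3,portA)}
    → {pkg_at(p1,gate), truck_at(t3,portA)}
  through step 2 (drive(t3,gate,portA)): drop {truck_at(t3,portA)}, keep {pkg_at(p1,gate)}, require {truck_at(t3,gate)}
    → {pkg_at(p1,gate), truck_at(t3,gate)}
  through step 1 (drive(t3,portA,gate)): drop {truck_at(t3,gate)}, keep {pkg_at(p1,gate)}, require {truck_at(t3,portA)}
    → {pkg_at(p1,gate), truck_at(t3,portA)}

== RESULT ==
["pkg_at(p1,gate)", "truck_at(t3,portA)"]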